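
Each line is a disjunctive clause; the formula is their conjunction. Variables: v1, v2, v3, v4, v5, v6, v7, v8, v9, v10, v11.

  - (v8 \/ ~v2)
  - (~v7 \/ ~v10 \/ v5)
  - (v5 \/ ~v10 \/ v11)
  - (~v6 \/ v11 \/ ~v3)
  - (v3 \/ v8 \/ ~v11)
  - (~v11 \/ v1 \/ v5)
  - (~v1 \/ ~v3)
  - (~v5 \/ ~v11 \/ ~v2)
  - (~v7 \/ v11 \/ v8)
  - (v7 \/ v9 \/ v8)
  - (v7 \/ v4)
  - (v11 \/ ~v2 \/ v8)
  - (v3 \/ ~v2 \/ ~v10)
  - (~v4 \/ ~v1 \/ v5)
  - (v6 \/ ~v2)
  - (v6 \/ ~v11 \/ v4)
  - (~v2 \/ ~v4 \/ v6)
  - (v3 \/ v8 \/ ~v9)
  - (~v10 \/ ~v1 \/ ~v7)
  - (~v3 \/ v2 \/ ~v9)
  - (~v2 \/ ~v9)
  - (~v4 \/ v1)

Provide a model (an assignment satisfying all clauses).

v8 occurs only positively in the remaining clauses — set v8 = True.
v10 occurs only negated in the remaining clauses — set v10 = False.
Try v1 = True.
  then v3 is forced to False.
The remaining clauses are satisfied by v2 = False, v4 = False, v5 = False, v6 = True, v7 = True, v9 = False, v11 = True.
Every clause has at least one true literal under this assignment.

v1=1, v2=0, v3=0, v4=0, v5=0, v6=1, v7=1, v8=1, v9=0, v10=0, v11=1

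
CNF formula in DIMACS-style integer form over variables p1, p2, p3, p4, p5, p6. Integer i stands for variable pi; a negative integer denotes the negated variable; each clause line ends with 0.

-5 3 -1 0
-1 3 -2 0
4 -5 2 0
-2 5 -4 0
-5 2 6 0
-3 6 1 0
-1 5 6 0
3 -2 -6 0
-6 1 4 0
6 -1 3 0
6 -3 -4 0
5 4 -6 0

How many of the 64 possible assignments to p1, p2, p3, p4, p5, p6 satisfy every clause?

16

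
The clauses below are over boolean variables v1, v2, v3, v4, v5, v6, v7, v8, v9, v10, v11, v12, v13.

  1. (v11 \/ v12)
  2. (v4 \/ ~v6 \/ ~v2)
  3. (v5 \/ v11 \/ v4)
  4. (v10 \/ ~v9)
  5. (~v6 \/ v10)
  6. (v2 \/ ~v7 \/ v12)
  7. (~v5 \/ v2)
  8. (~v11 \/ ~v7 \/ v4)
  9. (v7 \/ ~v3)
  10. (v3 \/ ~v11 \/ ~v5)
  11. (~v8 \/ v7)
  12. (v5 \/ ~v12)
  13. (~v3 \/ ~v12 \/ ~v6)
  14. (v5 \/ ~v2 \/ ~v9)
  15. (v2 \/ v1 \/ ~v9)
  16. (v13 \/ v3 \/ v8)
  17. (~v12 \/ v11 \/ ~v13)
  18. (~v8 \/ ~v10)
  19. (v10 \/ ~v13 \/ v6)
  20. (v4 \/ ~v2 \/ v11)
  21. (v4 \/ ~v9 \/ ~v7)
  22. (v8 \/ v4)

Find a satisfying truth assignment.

Pure literal: v1 appears only positively; assign v1 = True.
v4 occurs only positively in the remaining clauses — set v4 = True.
Branch on v2: take v2 = True.
The remaining clauses are satisfied by v3 = False, v5 = True, v6 = False, v7 = True, v8 = True, v9 = False, v10 = False, v11 = False, v12 = True, v13 = False.

v1=True  v2=True  v3=False  v4=True  v5=True  v6=False  v7=True  v8=True  v9=False  v10=False  v11=False  v12=True  v13=False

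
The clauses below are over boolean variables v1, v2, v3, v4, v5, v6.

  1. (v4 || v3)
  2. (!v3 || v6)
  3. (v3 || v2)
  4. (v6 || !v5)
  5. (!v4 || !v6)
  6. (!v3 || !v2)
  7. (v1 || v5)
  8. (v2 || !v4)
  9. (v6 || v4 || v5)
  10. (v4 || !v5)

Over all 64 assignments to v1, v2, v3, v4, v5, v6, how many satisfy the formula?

2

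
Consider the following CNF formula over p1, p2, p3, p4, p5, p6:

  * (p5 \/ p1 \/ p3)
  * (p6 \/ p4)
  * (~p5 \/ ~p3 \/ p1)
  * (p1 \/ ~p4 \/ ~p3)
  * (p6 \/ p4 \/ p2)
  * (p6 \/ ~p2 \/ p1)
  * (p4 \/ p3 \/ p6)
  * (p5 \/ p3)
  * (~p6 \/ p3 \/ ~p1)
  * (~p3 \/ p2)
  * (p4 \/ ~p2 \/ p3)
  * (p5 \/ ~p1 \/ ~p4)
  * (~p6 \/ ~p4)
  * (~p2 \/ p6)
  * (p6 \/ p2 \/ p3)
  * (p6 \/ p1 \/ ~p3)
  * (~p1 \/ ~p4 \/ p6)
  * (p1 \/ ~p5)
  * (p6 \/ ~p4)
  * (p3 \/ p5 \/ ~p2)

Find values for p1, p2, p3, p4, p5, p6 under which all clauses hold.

p1=False, p2=True, p3=True, p4=False, p5=False, p6=True

Branch on p1: take p1 = False.
  then p5 is forced to False.
  then p3 is forced to True.
  then p4 is forced to False.
  then p6 is forced to True.
  then p2 is forced to True.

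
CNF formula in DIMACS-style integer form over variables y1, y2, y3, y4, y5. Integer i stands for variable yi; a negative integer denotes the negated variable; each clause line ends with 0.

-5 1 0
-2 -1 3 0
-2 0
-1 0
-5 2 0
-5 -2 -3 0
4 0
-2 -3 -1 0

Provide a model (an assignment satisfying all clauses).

y1 = F  y2 = F  y3 = T  y4 = T  y5 = F

Check each clause:
  1. (~y5 \/ y1) — ~y5 is true.
  2. (y3 \/ ~y1 \/ ~y2) — y3 is true.
  3. (~y2) — ~y2 is true.
  4. (~y1) — ~y1 is true.
  5. (y2 \/ ~y5) — ~y5 is true.
  6. (~y3 \/ ~y2 \/ ~y5) — ~y5 is true.
  7. (y4) — y4 is true.
  8. (~y2 \/ ~y1 \/ ~y3) — ~y2 is true.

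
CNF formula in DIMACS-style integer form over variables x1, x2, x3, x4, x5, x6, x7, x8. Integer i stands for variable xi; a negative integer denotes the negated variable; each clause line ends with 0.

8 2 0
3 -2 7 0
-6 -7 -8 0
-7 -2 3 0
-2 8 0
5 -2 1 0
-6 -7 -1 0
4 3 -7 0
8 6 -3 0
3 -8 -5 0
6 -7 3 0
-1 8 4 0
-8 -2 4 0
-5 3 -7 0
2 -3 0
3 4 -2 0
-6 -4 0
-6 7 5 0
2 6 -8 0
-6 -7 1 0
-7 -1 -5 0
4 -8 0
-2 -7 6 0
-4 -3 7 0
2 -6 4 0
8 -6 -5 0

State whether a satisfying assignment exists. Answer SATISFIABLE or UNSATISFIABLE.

x7 = True:
  x2 = True:
    propagation gives x3=True, x8=True, x6=False; an empty clause results — contradiction.
  x2 = False:
    propagation gives x8=True, x6=False; an empty clause results — contradiction.
x7 = False:
  x2 = True:
    propagation gives x3=True, x8=True, x4=True; an empty clause results — contradiction.
  x2 = False:
    propagation gives x8=True, x3=False, x5=False, x6=False; an empty clause results — contradiction.
Every branch closes, so no satisfying assignment exists.

UNSATISFIABLE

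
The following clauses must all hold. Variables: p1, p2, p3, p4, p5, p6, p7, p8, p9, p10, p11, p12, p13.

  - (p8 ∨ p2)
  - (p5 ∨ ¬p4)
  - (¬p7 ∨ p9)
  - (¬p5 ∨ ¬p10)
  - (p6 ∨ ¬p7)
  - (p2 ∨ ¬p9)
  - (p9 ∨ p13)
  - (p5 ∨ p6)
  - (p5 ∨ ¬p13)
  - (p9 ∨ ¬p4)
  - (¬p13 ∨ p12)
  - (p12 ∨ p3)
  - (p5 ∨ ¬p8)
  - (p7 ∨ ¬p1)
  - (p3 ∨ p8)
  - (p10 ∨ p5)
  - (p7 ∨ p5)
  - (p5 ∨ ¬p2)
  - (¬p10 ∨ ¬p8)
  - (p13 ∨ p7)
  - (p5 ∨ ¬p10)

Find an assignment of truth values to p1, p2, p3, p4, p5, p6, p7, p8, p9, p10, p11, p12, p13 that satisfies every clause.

p1=0, p2=1, p3=1, p4=0, p5=1, p6=1, p7=1, p8=1, p9=1, p10=0, p11=1, p12=1, p13=1

Pure literal: p1 appears only negated; assign p1 = False.
Pure literal: p3 appears only positively; assign p3 = True.
Branch on p2: take p2 = True.
  then p5 is forced to True.
  then p10 is forced to False.
For the remaining variables, p4 = False, p6 = True, p7 = True, p8 = True, p9 = True, p11 = True, p12 = True, p13 = True works.
Every clause has at least one true literal under this assignment.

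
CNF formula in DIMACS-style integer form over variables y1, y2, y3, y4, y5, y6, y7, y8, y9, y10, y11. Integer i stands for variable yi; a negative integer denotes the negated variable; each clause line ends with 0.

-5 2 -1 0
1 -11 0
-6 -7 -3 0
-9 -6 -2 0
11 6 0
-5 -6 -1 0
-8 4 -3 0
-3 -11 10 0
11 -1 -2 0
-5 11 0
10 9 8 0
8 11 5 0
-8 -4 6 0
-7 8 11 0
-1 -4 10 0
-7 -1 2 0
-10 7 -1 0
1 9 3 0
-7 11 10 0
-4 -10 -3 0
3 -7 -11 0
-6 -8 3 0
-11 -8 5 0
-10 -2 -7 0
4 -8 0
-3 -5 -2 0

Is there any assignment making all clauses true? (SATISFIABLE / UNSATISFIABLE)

SATISFIABLE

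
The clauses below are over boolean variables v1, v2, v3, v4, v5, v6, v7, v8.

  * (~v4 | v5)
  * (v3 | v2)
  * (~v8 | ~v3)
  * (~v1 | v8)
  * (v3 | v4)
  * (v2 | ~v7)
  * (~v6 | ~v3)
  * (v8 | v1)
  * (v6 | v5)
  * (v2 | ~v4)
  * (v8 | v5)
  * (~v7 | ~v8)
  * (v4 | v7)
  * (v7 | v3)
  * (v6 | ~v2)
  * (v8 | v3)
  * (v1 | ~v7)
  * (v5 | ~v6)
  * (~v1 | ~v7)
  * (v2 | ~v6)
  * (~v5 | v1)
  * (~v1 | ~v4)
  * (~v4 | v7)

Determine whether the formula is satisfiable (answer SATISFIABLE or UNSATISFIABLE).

UNSATISFIABLE

v7 = True:
  propagation gives v2=True, v8=False, v1=False; an empty clause results — contradiction.
v7 = False:
  propagation gives v4=True; an empty clause results — contradiction.
Every branch closes, so no satisfying assignment exists.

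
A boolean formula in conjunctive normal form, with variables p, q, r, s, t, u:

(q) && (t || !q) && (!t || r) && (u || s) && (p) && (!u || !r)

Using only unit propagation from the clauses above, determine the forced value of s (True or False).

(q) stands alone — q = True.
(t || !q): since q = True, the clause reduces to (t). t = True.
In (r || !t), !t is now false; r must hold, so r = True.
(p) is a unit clause: p = True.
(!r || !u) with r = True leaves only !u, so u = False.
(s || u): since u = False, the clause reduces to (s). s = True.

True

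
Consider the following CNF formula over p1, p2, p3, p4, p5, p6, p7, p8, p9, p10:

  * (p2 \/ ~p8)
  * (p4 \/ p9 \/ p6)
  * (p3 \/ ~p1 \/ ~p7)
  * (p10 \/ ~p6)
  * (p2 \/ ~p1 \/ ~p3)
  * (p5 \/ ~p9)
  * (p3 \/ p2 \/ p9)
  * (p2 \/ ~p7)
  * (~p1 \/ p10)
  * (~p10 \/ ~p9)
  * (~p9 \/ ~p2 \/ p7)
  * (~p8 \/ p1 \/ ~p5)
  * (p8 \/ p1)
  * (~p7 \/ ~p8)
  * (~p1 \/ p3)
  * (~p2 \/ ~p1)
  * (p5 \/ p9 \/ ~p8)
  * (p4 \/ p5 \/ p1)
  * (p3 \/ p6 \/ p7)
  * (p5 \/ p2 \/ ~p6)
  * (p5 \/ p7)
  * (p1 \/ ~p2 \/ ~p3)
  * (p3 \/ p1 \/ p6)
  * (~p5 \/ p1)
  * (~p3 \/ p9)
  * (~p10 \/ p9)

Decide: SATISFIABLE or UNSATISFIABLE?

p1 = True:
  propagation gives p10=True, p9=False; an empty clause results — contradiction.
p1 = False:
  propagation gives p8=True, p2=True, p5=False, p9=False; an empty clause results — contradiction.
Every branch closes, so no satisfying assignment exists.

UNSATISFIABLE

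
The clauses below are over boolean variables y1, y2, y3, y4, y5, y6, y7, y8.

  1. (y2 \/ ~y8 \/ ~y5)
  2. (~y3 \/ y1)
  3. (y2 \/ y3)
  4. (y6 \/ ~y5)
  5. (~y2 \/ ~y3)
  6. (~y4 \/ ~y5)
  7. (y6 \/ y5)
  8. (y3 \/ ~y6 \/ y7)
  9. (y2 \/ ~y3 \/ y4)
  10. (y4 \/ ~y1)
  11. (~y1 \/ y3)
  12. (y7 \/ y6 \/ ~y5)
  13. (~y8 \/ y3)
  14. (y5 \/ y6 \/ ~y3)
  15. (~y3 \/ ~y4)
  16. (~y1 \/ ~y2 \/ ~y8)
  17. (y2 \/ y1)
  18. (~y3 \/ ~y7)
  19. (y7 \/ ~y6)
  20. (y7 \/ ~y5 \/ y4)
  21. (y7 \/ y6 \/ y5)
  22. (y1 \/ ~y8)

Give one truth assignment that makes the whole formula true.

y1 = F  y2 = T  y3 = F  y4 = F  y5 = F  y6 = T  y7 = T  y8 = F

Check each clause:
  1. (~y5 \/ ~y8 \/ y2) — ~y8 is true.
  2. (y1 \/ ~y3) — ~y3 is true.
  3. (y2 \/ y3) — y2 is true.
  4. (~y5 \/ y6) — ~y5 is true.
  5. (~y3 \/ ~y2) — ~y3 is true.
  6. (~y4 \/ ~y5) — ~y5 is true.
  7. (y6 \/ y5) — y6 is true.
  8. (y3 \/ ~y6 \/ y7) — y7 is true.
  9. (y4 \/ y2 \/ ~y3) — y2 is true.
  10. (y4 \/ ~y1) — ~y1 is true.
  11. (~y1 \/ y3) — ~y1 is true.
  12. (y7 \/ ~y5 \/ y6) — ~y5 is true.
  13. (y3 \/ ~y8) — ~y8 is true.
  14. (~y3 \/ y6 \/ y5) — ~y3 is true.
  15. (~y3 \/ ~y4) — ~y4 is true.
  16. (~y8 \/ ~y2 \/ ~y1) — ~y8 is true.
  17. (y1 \/ y2) — y2 is true.
  18. (~y3 \/ ~y7) — ~y3 is true.
  19. (y7 \/ ~y6) — y7 is true.
  20. (~y5 \/ y4 \/ y7) — ~y5 is true.
  21. (y7 \/ y6 \/ y5) — y6 is true.
  22. (y1 \/ ~y8) — ~y8 is true.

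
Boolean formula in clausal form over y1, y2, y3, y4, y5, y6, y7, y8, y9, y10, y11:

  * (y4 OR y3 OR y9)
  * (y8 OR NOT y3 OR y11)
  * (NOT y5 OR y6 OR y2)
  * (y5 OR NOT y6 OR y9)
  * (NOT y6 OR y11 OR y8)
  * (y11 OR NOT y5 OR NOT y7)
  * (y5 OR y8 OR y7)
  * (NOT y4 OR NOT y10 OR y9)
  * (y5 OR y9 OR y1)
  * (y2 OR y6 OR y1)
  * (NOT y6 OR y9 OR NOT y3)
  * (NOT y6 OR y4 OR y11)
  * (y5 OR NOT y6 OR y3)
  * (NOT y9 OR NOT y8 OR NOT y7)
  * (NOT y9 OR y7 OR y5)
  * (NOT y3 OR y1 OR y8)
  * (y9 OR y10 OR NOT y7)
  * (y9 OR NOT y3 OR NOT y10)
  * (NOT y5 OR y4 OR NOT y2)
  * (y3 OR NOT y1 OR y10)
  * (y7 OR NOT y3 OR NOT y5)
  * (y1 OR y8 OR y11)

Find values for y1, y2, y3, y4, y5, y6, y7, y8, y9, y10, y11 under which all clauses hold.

y11 occurs only positively in the remaining clauses — set y11 = True.
Branch on y1: take y1 = True.
The remaining clauses are satisfied by y2 = False, y3 = False, y4 = True, y5 = True, y6 = True, y7 = False, y8 = False, y9 = True, y10 = True.
Every clause has at least one true literal under this assignment.

y1 = True, y2 = False, y3 = False, y4 = True, y5 = True, y6 = True, y7 = False, y8 = False, y9 = True, y10 = True, y11 = True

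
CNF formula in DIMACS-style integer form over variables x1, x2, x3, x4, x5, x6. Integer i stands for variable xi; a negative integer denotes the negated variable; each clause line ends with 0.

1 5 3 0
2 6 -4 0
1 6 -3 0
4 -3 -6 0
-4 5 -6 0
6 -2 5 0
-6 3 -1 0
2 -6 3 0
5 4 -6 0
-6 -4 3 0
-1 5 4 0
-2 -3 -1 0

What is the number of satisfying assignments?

11

Case analysis on x6 and x3:
  x6=T, x3=T: remaining (x1,x2,x4,x5) ∈ {(F,F,T,T); (F,T,T,T); (T,F,T,T)} — 3.
  x6=T, x3=F: remaining (x1,x2,x4,x5) ∈ {(F,T,F,T)} — 1.
  x6=F, x3=T: remaining (x1,x2,x4,x5) ∈ {(T,F,F,T)} — 1.
  x6=F, x3=F: x1 free; 3 ways for (x2,x4,x5) × 2^1 = 6.
Total: 3 + 1 + 1 + 6 = 11.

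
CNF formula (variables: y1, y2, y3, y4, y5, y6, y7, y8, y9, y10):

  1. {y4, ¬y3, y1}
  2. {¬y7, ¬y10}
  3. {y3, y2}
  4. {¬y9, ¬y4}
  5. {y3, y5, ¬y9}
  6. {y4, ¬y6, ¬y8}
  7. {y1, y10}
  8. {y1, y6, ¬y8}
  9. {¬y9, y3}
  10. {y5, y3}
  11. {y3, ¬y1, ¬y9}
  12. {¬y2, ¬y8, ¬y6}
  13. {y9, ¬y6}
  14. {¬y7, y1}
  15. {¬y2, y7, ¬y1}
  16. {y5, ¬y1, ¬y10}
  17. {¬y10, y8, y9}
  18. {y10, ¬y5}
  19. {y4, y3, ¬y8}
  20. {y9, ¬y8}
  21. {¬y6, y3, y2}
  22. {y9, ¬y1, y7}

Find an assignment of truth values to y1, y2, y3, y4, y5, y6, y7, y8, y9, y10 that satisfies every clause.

y1 = T, y2 = F, y3 = T, y4 = F, y5 = T, y6 = T, y7 = F, y8 = F, y9 = T, y10 = T

Set y1 = True and propagate.
Set y2 = False and propagate.
  then y3 is forced to True.
For the remaining variables, y4 = False, y5 = True, y6 = True, y7 = False, y8 = False, y9 = True, y10 = True works.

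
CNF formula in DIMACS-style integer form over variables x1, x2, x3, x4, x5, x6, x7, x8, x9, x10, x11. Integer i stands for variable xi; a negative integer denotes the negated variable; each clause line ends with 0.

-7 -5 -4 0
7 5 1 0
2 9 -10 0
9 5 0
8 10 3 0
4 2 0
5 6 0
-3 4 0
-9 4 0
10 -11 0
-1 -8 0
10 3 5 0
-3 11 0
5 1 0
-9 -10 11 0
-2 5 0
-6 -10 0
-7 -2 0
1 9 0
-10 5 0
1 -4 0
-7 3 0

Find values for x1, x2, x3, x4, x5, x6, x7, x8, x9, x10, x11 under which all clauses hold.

x1=True, x2=False, x3=False, x4=True, x5=True, x6=False, x7=False, x8=False, x9=True, x10=True, x11=True

Check each clause:
  1. {¬x5, ¬x4, ¬x7} — ¬x7 is true.
  2. {x5, x1, x7} — x1 is true.
  3. {¬x10, x9, x2} — x9 is true.
  4. {x5, x9} — x9 is true.
  5. {x10, x3, x8} — x10 is true.
  6. {x2, x4} — x4 is true.
  7. {x5, x6} — x5 is true.
  8. {¬x3, x4} — x4 is true.
  9. {¬x9, x4} — x4 is true.
  10. {¬x11, x10} — x10 is true.
  11. {¬x1, ¬x8} — ¬x8 is true.
  12. {x3, x10, x5} — x10 is true.
  13. {x11, ¬x3} — x11 is true.
  14. {x5, x1} — x1 is true.
  15. {¬x10, ¬x9, x11} — x11 is true.
  16. {x5, ¬x2} — x5 is true.
  17. {¬x6, ¬x10} — ¬x6 is true.
  18. {¬x7, ¬x2} — ¬x7 is true.
  19. {x9, x1} — x9 is true.
  20. {¬x10, x5} — x5 is true.
  21. {x1, ¬x4} — x1 is true.
  22. {¬x7, x3} — ¬x7 is true.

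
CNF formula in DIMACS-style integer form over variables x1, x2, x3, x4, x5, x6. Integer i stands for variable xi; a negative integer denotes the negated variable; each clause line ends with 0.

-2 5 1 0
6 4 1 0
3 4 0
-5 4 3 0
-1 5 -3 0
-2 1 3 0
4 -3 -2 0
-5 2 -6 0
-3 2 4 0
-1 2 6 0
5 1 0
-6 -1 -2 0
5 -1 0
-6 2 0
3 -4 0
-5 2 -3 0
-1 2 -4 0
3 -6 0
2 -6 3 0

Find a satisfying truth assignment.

x1=0  x2=1  x3=1  x4=1  x5=1  x6=1

Check each clause:
  1. (~x2 | x1 | x5) — x5 is true.
  2. (x6 | x1 | x4) — x4 is true.
  3. (x4 | x3) — x3 is true.
  4. (~x5 | x3 | x4) — x3 is true.
  5. (x5 | ~x3 | ~x1) — x5 is true.
  6. (~x2 | x1 | x3) — x3 is true.
  7. (~x3 | ~x2 | x4) — x4 is true.
  8. (~x6 | ~x5 | x2) — x2 is true.
  9. (x4 | ~x3 | x2) — x2 is true.
  10. (~x1 | x6 | x2) — x2 is true.
  11. (x1 | x5) — x5 is true.
  12. (~x2 | ~x6 | ~x1) — ~x1 is true.
  13. (x5 | ~x1) — x5 is true.
  14. (~x6 | x2) — x2 is true.
  15. (x3 | ~x4) — x3 is true.
  16. (~x5 | ~x3 | x2) — x2 is true.
  17. (~x4 | x2 | ~x1) — x2 is true.
  18. (~x6 | x3) — x3 is true.
  19. (~x6 | x2 | x3) — x2 is true.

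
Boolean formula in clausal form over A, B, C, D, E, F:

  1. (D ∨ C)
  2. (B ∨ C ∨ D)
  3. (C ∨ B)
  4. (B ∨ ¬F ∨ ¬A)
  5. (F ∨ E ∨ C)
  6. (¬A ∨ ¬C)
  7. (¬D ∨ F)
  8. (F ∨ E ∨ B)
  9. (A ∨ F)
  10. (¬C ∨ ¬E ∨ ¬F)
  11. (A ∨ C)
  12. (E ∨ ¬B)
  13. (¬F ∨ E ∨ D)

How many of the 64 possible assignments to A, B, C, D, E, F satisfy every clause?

Satisfying assignments:
  A=F B=F C=T D=T E=F F=T
  A=T B=T C=F D=T E=T F=T
That's 2 in total.

2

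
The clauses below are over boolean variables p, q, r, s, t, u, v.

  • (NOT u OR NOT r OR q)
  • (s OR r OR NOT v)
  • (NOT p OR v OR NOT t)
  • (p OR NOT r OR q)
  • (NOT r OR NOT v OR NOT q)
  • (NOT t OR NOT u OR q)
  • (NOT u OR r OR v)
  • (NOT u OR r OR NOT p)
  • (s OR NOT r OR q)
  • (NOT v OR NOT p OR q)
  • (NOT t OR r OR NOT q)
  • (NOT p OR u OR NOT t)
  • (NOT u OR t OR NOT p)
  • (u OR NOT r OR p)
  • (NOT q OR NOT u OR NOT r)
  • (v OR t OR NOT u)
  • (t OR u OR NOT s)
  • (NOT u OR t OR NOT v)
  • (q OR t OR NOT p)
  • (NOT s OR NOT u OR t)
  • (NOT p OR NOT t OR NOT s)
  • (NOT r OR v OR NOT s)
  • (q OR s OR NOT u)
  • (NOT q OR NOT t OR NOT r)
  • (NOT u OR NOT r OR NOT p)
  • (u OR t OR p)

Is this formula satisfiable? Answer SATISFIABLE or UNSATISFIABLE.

SATISFIABLE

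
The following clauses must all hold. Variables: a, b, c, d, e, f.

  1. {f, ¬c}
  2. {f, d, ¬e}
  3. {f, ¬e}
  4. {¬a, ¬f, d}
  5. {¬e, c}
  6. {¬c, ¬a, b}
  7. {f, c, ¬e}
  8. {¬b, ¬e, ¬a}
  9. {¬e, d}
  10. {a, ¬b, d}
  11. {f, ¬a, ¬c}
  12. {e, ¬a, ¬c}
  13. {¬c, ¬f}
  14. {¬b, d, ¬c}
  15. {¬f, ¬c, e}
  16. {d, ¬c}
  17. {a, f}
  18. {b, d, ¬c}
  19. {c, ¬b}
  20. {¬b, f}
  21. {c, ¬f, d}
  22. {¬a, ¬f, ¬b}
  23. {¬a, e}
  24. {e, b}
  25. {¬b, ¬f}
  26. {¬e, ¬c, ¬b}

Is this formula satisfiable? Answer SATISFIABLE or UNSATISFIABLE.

c = True:
  propagation gives f=True; an empty clause results — contradiction.
c = False:
  propagation gives e=False, b=False; an empty clause results — contradiction.
Every branch closes, so no satisfying assignment exists.

UNSATISFIABLE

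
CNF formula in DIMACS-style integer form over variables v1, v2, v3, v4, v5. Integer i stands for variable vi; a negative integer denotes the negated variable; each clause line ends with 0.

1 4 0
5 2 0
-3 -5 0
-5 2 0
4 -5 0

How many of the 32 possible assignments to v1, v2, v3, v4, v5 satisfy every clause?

8

Satisfying assignments:
  v1=0 v2=1 v3=0 v4=1 v5=0
  v1=0 v2=1 v3=0 v4=1 v5=1
  v1=0 v2=1 v3=1 v4=1 v5=0
  v1=1 v2=1 v3=0 v4=0 v5=0
  v1=1 v2=1 v3=0 v4=1 v5=0
  v1=1 v2=1 v3=0 v4=1 v5=1
  v1=1 v2=1 v3=1 v4=0 v5=0
  v1=1 v2=1 v3=1 v4=1 v5=0
That's 8 in total.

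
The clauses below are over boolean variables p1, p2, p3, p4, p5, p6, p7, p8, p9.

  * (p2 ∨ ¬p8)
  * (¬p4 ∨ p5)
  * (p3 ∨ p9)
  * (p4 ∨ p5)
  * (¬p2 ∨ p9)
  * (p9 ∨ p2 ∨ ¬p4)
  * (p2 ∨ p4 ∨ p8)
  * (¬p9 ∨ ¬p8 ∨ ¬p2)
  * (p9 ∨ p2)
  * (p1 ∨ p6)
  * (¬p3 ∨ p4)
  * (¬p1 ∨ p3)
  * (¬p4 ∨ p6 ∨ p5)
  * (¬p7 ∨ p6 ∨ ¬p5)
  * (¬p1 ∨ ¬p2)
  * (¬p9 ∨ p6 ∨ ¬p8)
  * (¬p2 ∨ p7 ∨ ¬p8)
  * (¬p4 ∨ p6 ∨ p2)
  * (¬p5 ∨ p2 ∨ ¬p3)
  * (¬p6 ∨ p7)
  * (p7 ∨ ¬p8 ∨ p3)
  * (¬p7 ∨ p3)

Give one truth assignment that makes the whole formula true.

p1=0, p2=1, p3=1, p4=1, p5=1, p6=1, p7=1, p8=0, p9=1

Branch on p1: take p1 = False.
  then p6 is forced to True.
  then p7 is forced to True.
  then p3 is forced to True.
  then p4 is forced to True.
  then p5 is forced to True.
  then p2 is forced to True.
  then p9 is forced to True.
  then p8 is forced to False.
Check each clause:
  1. (¬p8 ∨ p2) — ¬p8 is true.
  2. (p5 ∨ ¬p4) — p5 is true.
  3. (p9 ∨ p3) — p9 is true.
  4. (p4 ∨ p5) — p4 is true.
  5. (p9 ∨ ¬p2) — p9 is true.
  6. (p9 ∨ ¬p4 ∨ p2) — p9 is true.
  7. (p2 ∨ p4 ∨ p8) — p2 is true.
  8. (¬p9 ∨ ¬p8 ∨ ¬p2) — ¬p8 is true.
  9. (p2 ∨ p9) — p9 is true.
  10. (p1 ∨ p6) — p6 is true.
  11. (p4 ∨ ¬p3) — p4 is true.
  12. (¬p1 ∨ p3) — p3 is true.
  13. (¬p4 ∨ p5 ∨ p6) — p5 is true.
  14. (¬p7 ∨ ¬p5 ∨ p6) — p6 is true.
  15. (¬p2 ∨ ¬p1) — ¬p1 is true.
  16. (¬p9 ∨ ¬p8 ∨ p6) — ¬p8 is true.
  17. (¬p2 ∨ p7 ∨ ¬p8) — ¬p8 is true.
  18. (p2 ∨ p6 ∨ ¬p4) — p2 is true.
  19. (¬p3 ∨ ¬p5 ∨ p2) — p2 is true.
  20. (p7 ∨ ¬p6) — p7 is true.
  21. (p3 ∨ ¬p8 ∨ p7) — ¬p8 is true.
  22. (p3 ∨ ¬p7) — p3 is true.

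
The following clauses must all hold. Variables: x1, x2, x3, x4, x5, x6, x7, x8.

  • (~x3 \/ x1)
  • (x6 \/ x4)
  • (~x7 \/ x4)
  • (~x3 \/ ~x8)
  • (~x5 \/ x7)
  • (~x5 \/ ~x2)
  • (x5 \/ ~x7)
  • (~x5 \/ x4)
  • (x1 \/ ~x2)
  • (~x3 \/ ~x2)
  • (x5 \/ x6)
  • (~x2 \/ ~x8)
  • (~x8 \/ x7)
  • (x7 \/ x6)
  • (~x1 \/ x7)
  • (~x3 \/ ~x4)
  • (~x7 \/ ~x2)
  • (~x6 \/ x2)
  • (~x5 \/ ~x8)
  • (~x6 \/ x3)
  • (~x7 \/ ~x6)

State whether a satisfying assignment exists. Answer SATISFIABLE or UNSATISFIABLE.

SATISFIABLE

Pure literal: x8 appears only negated; assign x8 = False.
Try x1 = False.
  then x3 is forced to False.
  then x2 is forced to False.
  then x6 is forced to False.
  then x4 is forced to True.
  then x5 is forced to True.
  then x7 is forced to True.
So x1 = False, x2 = False, x3 = False, x4 = True, x5 = True, x6 = False, x7 = True, x8 = False is a satisfying assignment.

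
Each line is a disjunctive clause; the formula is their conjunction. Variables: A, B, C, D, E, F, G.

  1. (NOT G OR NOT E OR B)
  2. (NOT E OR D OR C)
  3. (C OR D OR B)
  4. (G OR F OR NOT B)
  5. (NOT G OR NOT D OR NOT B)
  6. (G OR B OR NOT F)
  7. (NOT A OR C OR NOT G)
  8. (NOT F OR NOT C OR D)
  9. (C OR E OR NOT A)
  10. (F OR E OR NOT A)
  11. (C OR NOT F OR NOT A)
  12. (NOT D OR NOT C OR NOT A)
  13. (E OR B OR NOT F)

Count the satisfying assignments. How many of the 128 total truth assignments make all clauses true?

21

Split on C, then B.
  C=1, B=1: 5 of the 32 assignments to (A,D,E,F,G) work.
  C=1, B=0: 7 of the 32 assignments to (A,D,E,F,G) work.
  C=0, B=1: 5 of the 32 assignments to (A,D,E,F,G) work.
  C=0, B=0: remaining (A,D,E,F,G) ∈ {(0,1,0,0,0); (0,1,0,0,1); (0,1,1,0,0); (1,1,1,0,0)} — 4.
Total: 5 + 7 + 5 + 4 = 21.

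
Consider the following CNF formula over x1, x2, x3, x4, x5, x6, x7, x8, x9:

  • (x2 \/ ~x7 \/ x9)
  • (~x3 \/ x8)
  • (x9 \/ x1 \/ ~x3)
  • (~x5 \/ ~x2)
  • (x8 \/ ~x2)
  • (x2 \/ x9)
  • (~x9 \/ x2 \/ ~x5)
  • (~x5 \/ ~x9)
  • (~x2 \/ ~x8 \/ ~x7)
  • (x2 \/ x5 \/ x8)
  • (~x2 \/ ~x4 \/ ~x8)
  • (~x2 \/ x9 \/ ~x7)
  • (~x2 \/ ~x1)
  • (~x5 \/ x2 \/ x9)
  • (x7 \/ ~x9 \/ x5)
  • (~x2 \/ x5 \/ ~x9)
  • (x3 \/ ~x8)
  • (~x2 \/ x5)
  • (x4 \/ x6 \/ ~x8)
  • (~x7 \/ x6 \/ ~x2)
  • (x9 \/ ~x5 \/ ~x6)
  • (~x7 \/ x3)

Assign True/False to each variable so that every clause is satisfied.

x1 = False, x2 = False, x3 = True, x4 = True, x5 = False, x6 = False, x7 = True, x8 = True, x9 = True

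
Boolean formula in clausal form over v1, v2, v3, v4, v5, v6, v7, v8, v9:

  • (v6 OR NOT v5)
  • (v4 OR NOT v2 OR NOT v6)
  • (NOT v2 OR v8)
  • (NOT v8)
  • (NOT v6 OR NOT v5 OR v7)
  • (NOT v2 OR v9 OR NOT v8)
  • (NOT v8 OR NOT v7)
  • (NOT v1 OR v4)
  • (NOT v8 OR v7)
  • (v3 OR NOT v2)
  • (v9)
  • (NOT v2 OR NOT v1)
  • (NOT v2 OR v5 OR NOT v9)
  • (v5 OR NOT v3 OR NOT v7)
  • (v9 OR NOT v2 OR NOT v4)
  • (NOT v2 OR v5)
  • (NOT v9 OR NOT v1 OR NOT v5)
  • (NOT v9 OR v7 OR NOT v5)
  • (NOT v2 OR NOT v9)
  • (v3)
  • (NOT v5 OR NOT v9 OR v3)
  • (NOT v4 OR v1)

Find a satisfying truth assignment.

v1=False, v2=False, v3=True, v4=False, v5=True, v6=True, v7=True, v8=False, v9=True

The clause (NOT v8) is unit: v8 must be False.
Unit propagation: (NOT v2) forces v2 = False.
(v9) is a unit clause, so v9 = True.
The clause (v3) is unit: v3 must be True.
Set v1 = False and propagate.
  then v4 is forced to False.
Set v5 = True and propagate.
  then v6 is forced to True.
  then v7 is forced to True.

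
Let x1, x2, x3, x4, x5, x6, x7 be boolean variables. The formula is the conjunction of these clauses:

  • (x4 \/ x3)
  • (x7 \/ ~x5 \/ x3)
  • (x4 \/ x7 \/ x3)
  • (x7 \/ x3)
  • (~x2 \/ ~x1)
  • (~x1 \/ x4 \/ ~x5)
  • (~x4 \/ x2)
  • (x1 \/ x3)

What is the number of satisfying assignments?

Case analysis on x3 and x4:
  x3=T, x4=T: forces x1=F; x2=T; x5, x6, x7 free → 2^3 = 8.
  x3=T, x4=F: x6, x7 free; 5 ways for (x1,x2,x5) × 2^2 = 20.
  x3=F, x4=T: a clause becomes empty — 0.
  x3=F, x4=F: a clause becomes empty — 0.
Total: 8 + 20 + 0 + 0 = 28.

28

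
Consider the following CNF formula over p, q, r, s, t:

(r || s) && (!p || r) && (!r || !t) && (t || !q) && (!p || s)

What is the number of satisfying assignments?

6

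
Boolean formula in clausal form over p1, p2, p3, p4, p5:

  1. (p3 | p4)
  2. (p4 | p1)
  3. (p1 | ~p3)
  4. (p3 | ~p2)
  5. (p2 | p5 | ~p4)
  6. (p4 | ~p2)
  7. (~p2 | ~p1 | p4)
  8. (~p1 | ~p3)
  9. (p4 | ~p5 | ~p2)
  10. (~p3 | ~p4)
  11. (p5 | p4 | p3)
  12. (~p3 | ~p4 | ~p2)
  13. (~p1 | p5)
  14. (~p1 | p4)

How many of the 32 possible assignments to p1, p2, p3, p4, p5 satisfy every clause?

2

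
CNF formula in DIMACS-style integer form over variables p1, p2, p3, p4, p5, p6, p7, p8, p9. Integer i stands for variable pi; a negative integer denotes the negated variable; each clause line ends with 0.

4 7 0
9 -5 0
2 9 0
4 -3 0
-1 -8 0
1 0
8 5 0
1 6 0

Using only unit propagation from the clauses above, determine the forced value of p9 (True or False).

(p1) is a unit clause: p1 = True.
In (~p8 | ~p1), ~p1 is now false; ~p8 must hold, so p8 = False.
(p8 | p5): since p8 = False, the clause reduces to (p5). p5 = True.
(~p5 | p9): since p5 = True, the clause reduces to (p9). p9 = True.

True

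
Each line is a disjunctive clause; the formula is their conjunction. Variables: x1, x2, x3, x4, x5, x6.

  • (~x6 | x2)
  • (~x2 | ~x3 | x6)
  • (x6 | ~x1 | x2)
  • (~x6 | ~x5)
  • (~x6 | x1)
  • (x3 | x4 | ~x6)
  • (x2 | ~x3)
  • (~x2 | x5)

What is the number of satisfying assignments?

Satisfying assignments:
  x1=0 x2=0 x3=0 x4=0 x5=0 x6=0
  x1=0 x2=0 x3=0 x4=0 x5=1 x6=0
  x1=0 x2=0 x3=0 x4=1 x5=0 x6=0
  x1=0 x2=0 x3=0 x4=1 x5=1 x6=0
  x1=0 x2=1 x3=0 x4=0 x5=1 x6=0
  x1=0 x2=1 x3=0 x4=1 x5=1 x6=0
  x1=1 x2=1 x3=0 x4=0 x5=1 x6=0
  x1=1 x2=1 x3=0 x4=1 x5=1 x6=0
Count: 8.

8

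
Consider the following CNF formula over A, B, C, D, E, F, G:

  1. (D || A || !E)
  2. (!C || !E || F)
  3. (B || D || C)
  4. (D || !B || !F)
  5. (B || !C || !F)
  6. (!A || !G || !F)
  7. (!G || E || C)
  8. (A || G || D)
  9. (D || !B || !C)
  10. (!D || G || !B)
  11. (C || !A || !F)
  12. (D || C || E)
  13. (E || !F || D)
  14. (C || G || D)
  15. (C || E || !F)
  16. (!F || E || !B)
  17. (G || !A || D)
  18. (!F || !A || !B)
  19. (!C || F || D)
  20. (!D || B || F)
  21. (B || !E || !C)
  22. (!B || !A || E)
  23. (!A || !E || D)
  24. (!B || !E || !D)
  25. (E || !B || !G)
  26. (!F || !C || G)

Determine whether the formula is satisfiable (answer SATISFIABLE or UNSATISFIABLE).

Set A = False and propagate.
Branch on B: take B = False.
Set C = False and propagate.
  then D is forced to True.
  then F is forced to True.
  then E is forced to True.
G is now unconstrained; take G = True.
So A=False, B=False, C=False, D=True, E=True, F=True, G=True is a satisfying assignment.

SATISFIABLE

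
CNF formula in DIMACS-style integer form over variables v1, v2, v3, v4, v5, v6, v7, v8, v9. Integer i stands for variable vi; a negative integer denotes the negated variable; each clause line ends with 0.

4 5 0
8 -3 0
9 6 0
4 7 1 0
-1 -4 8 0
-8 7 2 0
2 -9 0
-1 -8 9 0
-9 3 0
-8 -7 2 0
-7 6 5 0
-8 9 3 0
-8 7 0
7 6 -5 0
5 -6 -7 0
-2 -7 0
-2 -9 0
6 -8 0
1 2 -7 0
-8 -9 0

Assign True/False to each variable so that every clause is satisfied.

v1=True  v2=False  v3=False  v4=False  v5=True  v6=True  v7=True  v8=False  v9=False

Set v1 = True and propagate.
Try v2 = False.
  then v9 is forced to False.
  then v6 is forced to True.
  then v8 is forced to False.
  then v3 is forced to False.
  then v4 is forced to False.
  then v5 is forced to True.
v7 is now unconstrained; take v7 = True.
Every clause has at least one true literal under this assignment.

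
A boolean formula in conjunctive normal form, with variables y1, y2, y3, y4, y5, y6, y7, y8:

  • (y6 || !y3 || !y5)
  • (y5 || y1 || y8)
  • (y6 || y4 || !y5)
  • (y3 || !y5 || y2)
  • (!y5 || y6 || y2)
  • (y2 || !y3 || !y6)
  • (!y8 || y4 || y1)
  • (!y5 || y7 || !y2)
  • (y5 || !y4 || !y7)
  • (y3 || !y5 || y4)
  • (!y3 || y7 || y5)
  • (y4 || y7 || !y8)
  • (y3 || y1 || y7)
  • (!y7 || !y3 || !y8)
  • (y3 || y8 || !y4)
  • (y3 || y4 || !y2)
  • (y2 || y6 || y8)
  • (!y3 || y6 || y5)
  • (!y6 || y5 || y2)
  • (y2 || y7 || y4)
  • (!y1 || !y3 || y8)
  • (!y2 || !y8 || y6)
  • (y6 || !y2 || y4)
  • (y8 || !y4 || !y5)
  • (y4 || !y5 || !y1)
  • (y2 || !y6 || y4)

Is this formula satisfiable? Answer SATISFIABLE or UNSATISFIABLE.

SATISFIABLE

Branch on y1: take y1 = False.
For the remaining variables, y2 = True, y3 = True, y4 = False, y5 = True, y6 = True, y7 = True, y8 = False works.
So y1=False, y2=True, y3=True, y4=False, y5=True, y6=True, y7=True, y8=False is a satisfying assignment.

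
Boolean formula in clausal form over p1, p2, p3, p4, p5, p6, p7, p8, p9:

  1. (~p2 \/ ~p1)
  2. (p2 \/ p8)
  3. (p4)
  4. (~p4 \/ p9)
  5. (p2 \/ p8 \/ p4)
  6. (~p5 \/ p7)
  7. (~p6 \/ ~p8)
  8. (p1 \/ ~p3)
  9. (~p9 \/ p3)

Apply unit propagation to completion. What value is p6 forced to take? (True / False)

False

(p4) is a unit clause: p4 = True.
In (~p4 \/ p9), ~p4 is now false; p9 must hold, so p9 = True.
(~p9 \/ p3) with p9 = True leaves only p3, so p3 = True.
From (~p3 \/ p1) and p3 = True: p1 = True.
(~p2 \/ ~p1) with p1 = True leaves only ~p2, so p2 = False.
(p8 \/ p2) with p2 = False leaves only p8, so p8 = True.
From (~p8 \/ ~p6) and p8 = True: p6 = False.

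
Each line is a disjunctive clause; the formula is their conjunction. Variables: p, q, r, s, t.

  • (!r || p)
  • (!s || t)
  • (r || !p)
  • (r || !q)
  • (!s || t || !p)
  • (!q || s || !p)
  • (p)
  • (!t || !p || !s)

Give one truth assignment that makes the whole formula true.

p = T, q = F, r = T, s = F, t = F

Unit propagation: (p) forces p = True.
(r) is a unit clause, so r = True.
q occurs only negated in the remaining clauses — set q = False.
Set s = False and propagate.
t is now unconstrained; take t = False.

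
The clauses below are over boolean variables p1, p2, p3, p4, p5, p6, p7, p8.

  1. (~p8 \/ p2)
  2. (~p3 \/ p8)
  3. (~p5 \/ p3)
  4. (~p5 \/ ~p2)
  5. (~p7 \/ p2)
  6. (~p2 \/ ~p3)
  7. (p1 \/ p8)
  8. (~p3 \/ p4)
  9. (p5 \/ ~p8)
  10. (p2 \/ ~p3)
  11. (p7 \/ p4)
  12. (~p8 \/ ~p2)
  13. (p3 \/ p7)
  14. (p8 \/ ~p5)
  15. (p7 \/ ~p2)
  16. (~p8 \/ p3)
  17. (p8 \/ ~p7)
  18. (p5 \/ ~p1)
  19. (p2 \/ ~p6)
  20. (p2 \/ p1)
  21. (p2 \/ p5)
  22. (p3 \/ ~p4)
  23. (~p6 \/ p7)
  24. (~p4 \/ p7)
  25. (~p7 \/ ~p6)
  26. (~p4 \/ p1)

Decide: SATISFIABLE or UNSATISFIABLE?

UNSATISFIABLE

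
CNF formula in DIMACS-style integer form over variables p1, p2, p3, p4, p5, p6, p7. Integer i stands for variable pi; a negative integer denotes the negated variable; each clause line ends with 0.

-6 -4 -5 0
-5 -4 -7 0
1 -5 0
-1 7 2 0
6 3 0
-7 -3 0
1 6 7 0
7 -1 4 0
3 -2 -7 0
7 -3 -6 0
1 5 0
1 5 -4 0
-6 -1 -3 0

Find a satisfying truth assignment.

p1=T, p2=F, p3=F, p4=F, p5=F, p6=T, p7=T

Branch on p1: take p1 = True.
The remaining clauses are satisfied by p2 = False, p3 = False, p4 = False, p5 = False, p6 = True, p7 = True.
Every clause has at least one true literal under this assignment.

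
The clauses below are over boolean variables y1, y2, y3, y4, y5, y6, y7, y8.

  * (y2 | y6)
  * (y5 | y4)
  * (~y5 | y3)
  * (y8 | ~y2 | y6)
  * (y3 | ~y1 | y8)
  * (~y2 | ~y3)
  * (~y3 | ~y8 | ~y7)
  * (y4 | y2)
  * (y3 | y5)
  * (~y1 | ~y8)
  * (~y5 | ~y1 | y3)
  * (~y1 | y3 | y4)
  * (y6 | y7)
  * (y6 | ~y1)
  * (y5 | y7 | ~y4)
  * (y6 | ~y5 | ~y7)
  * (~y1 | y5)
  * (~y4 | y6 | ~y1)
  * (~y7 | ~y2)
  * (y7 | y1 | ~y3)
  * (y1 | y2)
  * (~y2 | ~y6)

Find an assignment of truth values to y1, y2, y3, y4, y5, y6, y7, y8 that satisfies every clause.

y1=T, y2=F, y3=T, y4=T, y5=T, y6=T, y7=T, y8=F

Check each clause:
  1. (y2 | y6) — y6 is true.
  2. (y4 | y5) — y4 is true.
  3. (y3 | ~y5) — y3 is true.
  4. (y6 | y8 | ~y2) — y6 is true.
  5. (y3 | y8 | ~y1) — y3 is true.
  6. (~y2 | ~y3) — ~y2 is true.
  7. (~y3 | ~y8 | ~y7) — ~y8 is true.
  8. (y2 | y4) — y4 is true.
  9. (y5 | y3) — y3 is true.
  10. (~y1 | ~y8) — ~y8 is true.
  11. (~y5 | ~y1 | y3) — y3 is true.
  12. (y4 | y3 | ~y1) — y3 is true.
  13. (y7 | y6) — y6 is true.
  14. (~y1 | y6) — y6 is true.
  15. (y5 | ~y4 | y7) — y5 is true.
  16. (~y5 | ~y7 | y6) — y6 is true.
  17. (~y1 | y5) — y5 is true.
  18. (y6 | ~y4 | ~y1) — y6 is true.
  19. (~y7 | ~y2) — ~y2 is true.
  20. (y7 | ~y3 | y1) — y1 is true.
  21. (y2 | y1) — y1 is true.
  22. (~y2 | ~y6) — ~y2 is true.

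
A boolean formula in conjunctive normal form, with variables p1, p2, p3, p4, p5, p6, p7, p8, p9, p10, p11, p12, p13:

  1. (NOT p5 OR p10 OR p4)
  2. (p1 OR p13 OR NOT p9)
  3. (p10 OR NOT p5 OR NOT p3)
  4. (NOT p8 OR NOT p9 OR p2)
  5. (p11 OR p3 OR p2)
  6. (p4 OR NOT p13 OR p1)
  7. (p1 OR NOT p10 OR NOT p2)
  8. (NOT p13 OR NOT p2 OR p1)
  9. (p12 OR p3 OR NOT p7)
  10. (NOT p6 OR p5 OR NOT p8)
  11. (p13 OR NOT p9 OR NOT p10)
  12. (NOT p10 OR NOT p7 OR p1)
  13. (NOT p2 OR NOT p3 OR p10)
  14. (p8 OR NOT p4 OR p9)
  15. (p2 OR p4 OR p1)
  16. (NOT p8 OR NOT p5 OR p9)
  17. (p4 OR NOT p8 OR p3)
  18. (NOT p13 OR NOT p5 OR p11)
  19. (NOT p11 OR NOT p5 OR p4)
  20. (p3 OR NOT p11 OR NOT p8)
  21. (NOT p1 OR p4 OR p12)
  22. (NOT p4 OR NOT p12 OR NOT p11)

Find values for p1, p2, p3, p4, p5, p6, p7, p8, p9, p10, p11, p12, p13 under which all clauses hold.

p6 occurs only negated in the remaining clauses — set p6 = False.
p7 occurs only negated in the remaining clauses — set p7 = False.
Try p1 = True.
For the remaining variables, p2 = False, p3 = True, p4 = False, p5 = False, p8 = False, p9 = False, p10 = True, p11 = False, p12 = True, p13 = True works.
Every clause has at least one true literal under this assignment.

p1 = 1, p2 = 0, p3 = 1, p4 = 0, p5 = 0, p6 = 0, p7 = 0, p8 = 0, p9 = 0, p10 = 1, p11 = 0, p12 = 1, p13 = 1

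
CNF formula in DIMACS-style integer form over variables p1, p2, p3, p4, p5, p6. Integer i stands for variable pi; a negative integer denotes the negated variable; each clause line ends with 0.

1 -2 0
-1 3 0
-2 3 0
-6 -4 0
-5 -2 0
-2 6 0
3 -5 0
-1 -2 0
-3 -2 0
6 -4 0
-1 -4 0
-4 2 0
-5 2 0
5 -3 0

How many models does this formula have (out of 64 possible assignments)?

2

Satisfying assignments:
  p1=0 p2=0 p3=0 p4=0 p5=0 p6=0
  p1=0 p2=0 p3=0 p4=0 p5=0 p6=1
Count: 2.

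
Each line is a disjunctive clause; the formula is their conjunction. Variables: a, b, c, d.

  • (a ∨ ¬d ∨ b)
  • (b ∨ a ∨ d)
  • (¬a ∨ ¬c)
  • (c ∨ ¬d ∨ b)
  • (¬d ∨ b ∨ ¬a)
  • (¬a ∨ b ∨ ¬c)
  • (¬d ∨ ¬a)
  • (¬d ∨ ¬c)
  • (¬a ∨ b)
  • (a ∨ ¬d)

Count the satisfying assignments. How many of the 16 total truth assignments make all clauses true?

3

The models are:
  a=0 b=1 c=0 d=0
  a=0 b=1 c=1 d=0
  a=1 b=1 c=0 d=0
That's 3 in total.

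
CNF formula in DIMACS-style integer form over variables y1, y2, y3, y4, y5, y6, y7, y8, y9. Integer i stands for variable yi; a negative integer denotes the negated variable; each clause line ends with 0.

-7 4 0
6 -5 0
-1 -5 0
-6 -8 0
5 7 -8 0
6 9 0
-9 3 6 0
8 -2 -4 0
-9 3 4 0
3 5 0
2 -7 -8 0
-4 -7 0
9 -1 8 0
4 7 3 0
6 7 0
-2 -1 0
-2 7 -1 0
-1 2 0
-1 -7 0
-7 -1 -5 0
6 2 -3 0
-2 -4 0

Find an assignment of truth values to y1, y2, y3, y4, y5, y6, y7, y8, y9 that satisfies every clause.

y1=False  y2=False  y3=False  y4=True  y5=True  y6=True  y7=False  y8=False  y9=False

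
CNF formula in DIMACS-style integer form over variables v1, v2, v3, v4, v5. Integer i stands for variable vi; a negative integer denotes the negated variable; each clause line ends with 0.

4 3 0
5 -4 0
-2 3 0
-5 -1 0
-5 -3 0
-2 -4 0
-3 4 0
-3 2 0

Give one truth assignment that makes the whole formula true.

v1 = False, v2 = False, v3 = False, v4 = True, v5 = True

Check each clause:
  1. {v3, v4} — v4 is true.
  2. {v5, ¬v4} — v5 is true.
  3. {v3, ¬v2} — ¬v2 is true.
  4. {¬v1, ¬v5} — ¬v1 is true.
  5. {¬v5, ¬v3} — ¬v3 is true.
  6. {¬v4, ¬v2} — ¬v2 is true.
  7. {¬v3, v4} — v4 is true.
  8. {¬v3, v2} — ¬v3 is true.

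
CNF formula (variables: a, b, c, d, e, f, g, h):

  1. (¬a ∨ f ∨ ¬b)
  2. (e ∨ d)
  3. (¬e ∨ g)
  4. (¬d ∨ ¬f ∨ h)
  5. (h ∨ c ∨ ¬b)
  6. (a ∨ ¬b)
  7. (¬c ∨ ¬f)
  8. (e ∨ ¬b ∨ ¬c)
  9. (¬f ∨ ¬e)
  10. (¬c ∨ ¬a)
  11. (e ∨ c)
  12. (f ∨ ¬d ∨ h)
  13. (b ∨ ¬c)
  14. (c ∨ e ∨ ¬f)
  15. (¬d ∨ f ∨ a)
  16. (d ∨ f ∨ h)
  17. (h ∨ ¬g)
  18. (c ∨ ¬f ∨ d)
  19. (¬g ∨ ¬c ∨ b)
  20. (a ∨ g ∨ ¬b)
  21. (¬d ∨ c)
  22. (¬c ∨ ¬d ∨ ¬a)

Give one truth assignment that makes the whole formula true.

a=True, b=False, c=False, d=False, e=True, f=False, g=True, h=True

h occurs only positively in the remaining clauses — set h = True.
Branch on a: take a = True.
  then c is forced to False.
  then e is forced to True.
  then g is forced to True.
  then f is forced to False.
  then b is forced to False.
  then d is forced to False.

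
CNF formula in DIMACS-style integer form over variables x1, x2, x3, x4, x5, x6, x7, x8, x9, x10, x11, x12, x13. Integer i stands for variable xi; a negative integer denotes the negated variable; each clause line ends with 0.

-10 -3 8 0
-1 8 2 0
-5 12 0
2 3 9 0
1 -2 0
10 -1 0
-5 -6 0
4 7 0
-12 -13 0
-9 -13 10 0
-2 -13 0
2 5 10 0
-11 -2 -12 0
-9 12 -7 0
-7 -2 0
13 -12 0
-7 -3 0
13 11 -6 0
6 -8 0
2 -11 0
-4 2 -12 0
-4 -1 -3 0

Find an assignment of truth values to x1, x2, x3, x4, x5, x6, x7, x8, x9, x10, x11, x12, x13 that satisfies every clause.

x1 = T  x2 = T  x3 = F  x4 = T  x5 = F  x6 = T  x7 = F  x8 = T  x9 = T  x10 = T  x11 = T  x12 = F  x13 = F

Check each clause:
  1. (!x3 || x8 || !x10) — x8 is true.
  2. (x2 || x8 || !x1) — x8 is true.
  3. (x12 || !x5) — !x5 is true.
  4. (x9 || x2 || x3) — x9 is true.
  5. (!x2 || x1) — x1 is true.
  6. (!x1 || x10) — x10 is true.
  7. (!x6 || !x5) — !x5 is true.
  8. (x7 || x4) — x4 is true.
  9. (!x12 || !x13) — !x13 is true.
  10. (!x13 || x10 || !x9) — x10 is true.
  11. (!x13 || !x2) — !x13 is true.
  12. (x10 || x5 || x2) — x2 is true.
  13. (!x11 || !x12 || !x2) — !x12 is true.
  14. (!x9 || !x7 || x12) — !x7 is true.
  15. (!x2 || !x7) — !x7 is true.
  16. (!x12 || x13) — !x12 is true.
  17. (!x3 || !x7) — !x7 is true.
  18. (x13 || x11 || !x6) — x11 is true.
  19. (x6 || !x8) — x6 is true.
  20. (x2 || !x11) — x2 is true.
  21. (x2 || !x4 || !x12) — x2 is true.
  22. (!x3 || !x4 || !x1) — !x3 is true.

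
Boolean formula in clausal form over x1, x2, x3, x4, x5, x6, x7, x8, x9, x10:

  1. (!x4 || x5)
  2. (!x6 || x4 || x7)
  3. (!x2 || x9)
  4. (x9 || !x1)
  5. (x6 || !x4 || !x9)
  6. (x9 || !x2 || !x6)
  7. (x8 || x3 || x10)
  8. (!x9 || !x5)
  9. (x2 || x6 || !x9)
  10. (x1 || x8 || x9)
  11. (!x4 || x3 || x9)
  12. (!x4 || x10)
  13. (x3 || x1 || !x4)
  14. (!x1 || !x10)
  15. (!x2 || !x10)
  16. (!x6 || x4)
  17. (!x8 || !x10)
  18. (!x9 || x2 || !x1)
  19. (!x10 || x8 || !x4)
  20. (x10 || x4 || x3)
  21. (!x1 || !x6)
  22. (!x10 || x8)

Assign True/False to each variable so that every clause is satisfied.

x1 = False, x2 = True, x3 = True, x4 = False, x5 = False, x6 = False, x7 = True, x8 = True, x9 = True, x10 = False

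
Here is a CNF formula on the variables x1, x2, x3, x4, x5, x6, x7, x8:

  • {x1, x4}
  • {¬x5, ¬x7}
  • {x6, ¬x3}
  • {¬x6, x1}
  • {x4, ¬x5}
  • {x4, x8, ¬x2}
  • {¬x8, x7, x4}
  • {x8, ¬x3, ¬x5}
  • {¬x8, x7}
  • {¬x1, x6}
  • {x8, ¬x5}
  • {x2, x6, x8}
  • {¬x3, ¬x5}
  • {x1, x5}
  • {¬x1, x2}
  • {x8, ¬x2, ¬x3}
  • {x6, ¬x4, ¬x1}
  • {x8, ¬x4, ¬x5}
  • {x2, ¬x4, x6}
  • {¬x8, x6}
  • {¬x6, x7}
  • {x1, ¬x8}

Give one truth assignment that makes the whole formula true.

x1=1  x2=1  x3=1  x4=0  x5=0  x6=1  x7=1  x8=1

Try x1 = True.
  then x6 is forced to True.
  then x2 is forced to True.
  then x7 is forced to True.
  then x5 is forced to False.
For the remaining variables, x3 = True, x4 = False, x8 = True works.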